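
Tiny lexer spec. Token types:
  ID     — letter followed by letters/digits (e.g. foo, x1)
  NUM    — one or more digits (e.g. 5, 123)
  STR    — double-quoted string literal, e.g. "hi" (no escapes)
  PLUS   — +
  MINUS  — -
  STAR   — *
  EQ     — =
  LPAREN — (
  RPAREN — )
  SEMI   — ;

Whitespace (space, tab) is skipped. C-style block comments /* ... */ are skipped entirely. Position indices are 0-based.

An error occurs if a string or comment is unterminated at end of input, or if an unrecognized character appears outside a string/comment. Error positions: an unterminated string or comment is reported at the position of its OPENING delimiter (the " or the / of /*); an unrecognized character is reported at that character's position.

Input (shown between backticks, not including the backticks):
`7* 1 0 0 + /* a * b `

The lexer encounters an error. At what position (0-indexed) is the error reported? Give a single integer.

Answer: 11

Derivation:
pos=0: emit NUM '7' (now at pos=1)
pos=1: emit STAR '*'
pos=3: emit NUM '1' (now at pos=4)
pos=5: emit NUM '0' (now at pos=6)
pos=7: emit NUM '0' (now at pos=8)
pos=9: emit PLUS '+'
pos=11: enter COMMENT mode (saw '/*')
pos=11: ERROR — unterminated comment (reached EOF)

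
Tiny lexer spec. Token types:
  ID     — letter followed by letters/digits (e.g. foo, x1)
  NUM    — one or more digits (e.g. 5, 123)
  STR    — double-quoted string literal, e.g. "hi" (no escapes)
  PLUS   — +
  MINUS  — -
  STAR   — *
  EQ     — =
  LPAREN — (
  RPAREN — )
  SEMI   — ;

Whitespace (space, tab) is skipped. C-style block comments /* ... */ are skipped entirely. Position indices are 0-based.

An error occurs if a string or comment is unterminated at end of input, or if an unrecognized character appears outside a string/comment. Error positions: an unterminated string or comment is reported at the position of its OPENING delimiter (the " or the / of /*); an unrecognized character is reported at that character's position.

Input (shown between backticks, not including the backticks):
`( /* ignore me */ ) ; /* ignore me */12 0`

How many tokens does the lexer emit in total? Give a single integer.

pos=0: emit LPAREN '('
pos=2: enter COMMENT mode (saw '/*')
exit COMMENT mode (now at pos=17)
pos=18: emit RPAREN ')'
pos=20: emit SEMI ';'
pos=22: enter COMMENT mode (saw '/*')
exit COMMENT mode (now at pos=37)
pos=37: emit NUM '12' (now at pos=39)
pos=40: emit NUM '0' (now at pos=41)
DONE. 5 tokens: [LPAREN, RPAREN, SEMI, NUM, NUM]

Answer: 5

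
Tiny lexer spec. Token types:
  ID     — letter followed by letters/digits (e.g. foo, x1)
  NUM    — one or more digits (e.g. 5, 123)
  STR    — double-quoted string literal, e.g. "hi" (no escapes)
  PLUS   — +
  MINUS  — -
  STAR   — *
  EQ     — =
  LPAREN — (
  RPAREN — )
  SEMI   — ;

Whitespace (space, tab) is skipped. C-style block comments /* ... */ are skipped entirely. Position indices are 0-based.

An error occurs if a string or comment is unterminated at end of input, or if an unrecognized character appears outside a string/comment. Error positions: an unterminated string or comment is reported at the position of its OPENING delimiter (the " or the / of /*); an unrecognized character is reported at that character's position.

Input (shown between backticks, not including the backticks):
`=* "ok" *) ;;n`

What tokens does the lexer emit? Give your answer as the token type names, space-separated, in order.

pos=0: emit EQ '='
pos=1: emit STAR '*'
pos=3: enter STRING mode
pos=3: emit STR "ok" (now at pos=7)
pos=8: emit STAR '*'
pos=9: emit RPAREN ')'
pos=11: emit SEMI ';'
pos=12: emit SEMI ';'
pos=13: emit ID 'n' (now at pos=14)
DONE. 8 tokens: [EQ, STAR, STR, STAR, RPAREN, SEMI, SEMI, ID]

Answer: EQ STAR STR STAR RPAREN SEMI SEMI ID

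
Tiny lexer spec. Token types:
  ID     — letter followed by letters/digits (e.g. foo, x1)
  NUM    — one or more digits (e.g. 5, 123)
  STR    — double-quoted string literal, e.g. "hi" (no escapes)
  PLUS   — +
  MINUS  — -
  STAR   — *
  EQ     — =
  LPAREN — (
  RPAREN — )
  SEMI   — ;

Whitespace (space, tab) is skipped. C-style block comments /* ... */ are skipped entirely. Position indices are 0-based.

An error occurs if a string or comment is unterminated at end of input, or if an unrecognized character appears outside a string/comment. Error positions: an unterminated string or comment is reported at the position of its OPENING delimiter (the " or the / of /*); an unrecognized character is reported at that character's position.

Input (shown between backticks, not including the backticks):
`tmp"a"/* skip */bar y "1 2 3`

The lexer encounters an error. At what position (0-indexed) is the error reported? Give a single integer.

pos=0: emit ID 'tmp' (now at pos=3)
pos=3: enter STRING mode
pos=3: emit STR "a" (now at pos=6)
pos=6: enter COMMENT mode (saw '/*')
exit COMMENT mode (now at pos=16)
pos=16: emit ID 'bar' (now at pos=19)
pos=20: emit ID 'y' (now at pos=21)
pos=22: enter STRING mode
pos=22: ERROR — unterminated string

Answer: 22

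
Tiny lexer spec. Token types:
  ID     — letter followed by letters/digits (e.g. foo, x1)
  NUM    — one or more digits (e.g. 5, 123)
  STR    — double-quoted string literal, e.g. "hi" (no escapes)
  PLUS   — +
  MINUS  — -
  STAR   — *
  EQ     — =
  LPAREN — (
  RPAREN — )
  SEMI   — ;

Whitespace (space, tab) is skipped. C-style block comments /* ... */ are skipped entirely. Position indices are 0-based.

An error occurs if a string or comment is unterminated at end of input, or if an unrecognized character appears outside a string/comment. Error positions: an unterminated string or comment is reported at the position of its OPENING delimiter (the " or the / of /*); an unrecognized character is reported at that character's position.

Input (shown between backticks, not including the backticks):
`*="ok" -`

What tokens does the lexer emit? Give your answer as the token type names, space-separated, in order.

pos=0: emit STAR '*'
pos=1: emit EQ '='
pos=2: enter STRING mode
pos=2: emit STR "ok" (now at pos=6)
pos=7: emit MINUS '-'
DONE. 4 tokens: [STAR, EQ, STR, MINUS]

Answer: STAR EQ STR MINUS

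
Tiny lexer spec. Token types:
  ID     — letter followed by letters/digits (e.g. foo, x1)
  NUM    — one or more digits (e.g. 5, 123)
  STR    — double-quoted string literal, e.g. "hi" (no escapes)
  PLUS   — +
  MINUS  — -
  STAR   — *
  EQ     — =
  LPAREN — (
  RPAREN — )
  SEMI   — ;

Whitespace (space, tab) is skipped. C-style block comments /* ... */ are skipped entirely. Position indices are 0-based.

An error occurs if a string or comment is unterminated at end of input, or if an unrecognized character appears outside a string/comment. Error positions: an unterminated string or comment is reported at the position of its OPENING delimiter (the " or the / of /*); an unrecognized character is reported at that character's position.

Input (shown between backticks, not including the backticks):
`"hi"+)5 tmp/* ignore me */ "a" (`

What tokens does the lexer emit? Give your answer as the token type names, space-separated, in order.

pos=0: enter STRING mode
pos=0: emit STR "hi" (now at pos=4)
pos=4: emit PLUS '+'
pos=5: emit RPAREN ')'
pos=6: emit NUM '5' (now at pos=7)
pos=8: emit ID 'tmp' (now at pos=11)
pos=11: enter COMMENT mode (saw '/*')
exit COMMENT mode (now at pos=26)
pos=27: enter STRING mode
pos=27: emit STR "a" (now at pos=30)
pos=31: emit LPAREN '('
DONE. 7 tokens: [STR, PLUS, RPAREN, NUM, ID, STR, LPAREN]

Answer: STR PLUS RPAREN NUM ID STR LPAREN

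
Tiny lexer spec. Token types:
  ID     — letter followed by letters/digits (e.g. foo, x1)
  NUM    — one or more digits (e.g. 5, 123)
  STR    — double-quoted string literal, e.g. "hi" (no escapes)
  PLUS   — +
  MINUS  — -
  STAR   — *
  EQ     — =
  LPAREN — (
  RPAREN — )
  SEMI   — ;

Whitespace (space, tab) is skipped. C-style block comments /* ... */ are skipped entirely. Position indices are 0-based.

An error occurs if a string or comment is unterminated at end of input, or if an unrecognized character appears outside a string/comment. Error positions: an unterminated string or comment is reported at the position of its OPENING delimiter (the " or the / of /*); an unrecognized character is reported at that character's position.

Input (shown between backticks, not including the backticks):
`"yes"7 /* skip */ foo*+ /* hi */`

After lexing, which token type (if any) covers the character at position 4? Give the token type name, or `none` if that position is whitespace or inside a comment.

pos=0: enter STRING mode
pos=0: emit STR "yes" (now at pos=5)
pos=5: emit NUM '7' (now at pos=6)
pos=7: enter COMMENT mode (saw '/*')
exit COMMENT mode (now at pos=17)
pos=18: emit ID 'foo' (now at pos=21)
pos=21: emit STAR '*'
pos=22: emit PLUS '+'
pos=24: enter COMMENT mode (saw '/*')
exit COMMENT mode (now at pos=32)
DONE. 5 tokens: [STR, NUM, ID, STAR, PLUS]
Position 4: char is '"' -> STR

Answer: STR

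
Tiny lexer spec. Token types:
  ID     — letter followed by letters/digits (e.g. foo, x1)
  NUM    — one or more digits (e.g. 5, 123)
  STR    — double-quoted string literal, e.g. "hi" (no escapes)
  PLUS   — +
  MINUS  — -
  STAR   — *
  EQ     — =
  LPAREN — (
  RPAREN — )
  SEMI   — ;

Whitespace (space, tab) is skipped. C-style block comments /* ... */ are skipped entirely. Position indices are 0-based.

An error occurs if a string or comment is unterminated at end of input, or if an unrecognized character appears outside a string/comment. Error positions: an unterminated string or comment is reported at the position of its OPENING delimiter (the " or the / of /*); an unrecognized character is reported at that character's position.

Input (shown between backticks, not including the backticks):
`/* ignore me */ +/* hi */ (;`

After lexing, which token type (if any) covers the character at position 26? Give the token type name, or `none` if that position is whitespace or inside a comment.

Answer: LPAREN

Derivation:
pos=0: enter COMMENT mode (saw '/*')
exit COMMENT mode (now at pos=15)
pos=16: emit PLUS '+'
pos=17: enter COMMENT mode (saw '/*')
exit COMMENT mode (now at pos=25)
pos=26: emit LPAREN '('
pos=27: emit SEMI ';'
DONE. 3 tokens: [PLUS, LPAREN, SEMI]
Position 26: char is '(' -> LPAREN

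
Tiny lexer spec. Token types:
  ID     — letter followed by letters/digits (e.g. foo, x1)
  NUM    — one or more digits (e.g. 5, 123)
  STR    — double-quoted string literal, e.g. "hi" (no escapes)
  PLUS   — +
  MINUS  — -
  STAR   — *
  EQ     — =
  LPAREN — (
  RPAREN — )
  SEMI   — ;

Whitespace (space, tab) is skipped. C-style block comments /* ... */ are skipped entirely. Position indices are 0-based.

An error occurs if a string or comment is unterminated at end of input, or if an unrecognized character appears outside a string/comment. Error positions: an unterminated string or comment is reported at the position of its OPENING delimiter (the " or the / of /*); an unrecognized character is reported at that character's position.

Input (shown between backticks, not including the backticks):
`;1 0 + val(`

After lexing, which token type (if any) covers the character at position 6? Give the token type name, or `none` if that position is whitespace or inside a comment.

pos=0: emit SEMI ';'
pos=1: emit NUM '1' (now at pos=2)
pos=3: emit NUM '0' (now at pos=4)
pos=5: emit PLUS '+'
pos=7: emit ID 'val' (now at pos=10)
pos=10: emit LPAREN '('
DONE. 6 tokens: [SEMI, NUM, NUM, PLUS, ID, LPAREN]
Position 6: char is ' ' -> none

Answer: none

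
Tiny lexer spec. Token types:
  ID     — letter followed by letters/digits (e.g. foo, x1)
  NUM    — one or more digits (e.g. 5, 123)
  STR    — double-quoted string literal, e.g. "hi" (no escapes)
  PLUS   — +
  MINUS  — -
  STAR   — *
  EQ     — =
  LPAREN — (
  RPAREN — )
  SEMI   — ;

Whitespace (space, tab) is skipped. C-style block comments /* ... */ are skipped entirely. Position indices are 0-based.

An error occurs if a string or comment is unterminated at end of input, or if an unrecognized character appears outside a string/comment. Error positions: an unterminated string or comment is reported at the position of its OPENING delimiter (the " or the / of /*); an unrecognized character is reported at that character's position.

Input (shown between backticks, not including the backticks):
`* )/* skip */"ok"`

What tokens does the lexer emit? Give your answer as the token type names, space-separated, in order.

pos=0: emit STAR '*'
pos=2: emit RPAREN ')'
pos=3: enter COMMENT mode (saw '/*')
exit COMMENT mode (now at pos=13)
pos=13: enter STRING mode
pos=13: emit STR "ok" (now at pos=17)
DONE. 3 tokens: [STAR, RPAREN, STR]

Answer: STAR RPAREN STR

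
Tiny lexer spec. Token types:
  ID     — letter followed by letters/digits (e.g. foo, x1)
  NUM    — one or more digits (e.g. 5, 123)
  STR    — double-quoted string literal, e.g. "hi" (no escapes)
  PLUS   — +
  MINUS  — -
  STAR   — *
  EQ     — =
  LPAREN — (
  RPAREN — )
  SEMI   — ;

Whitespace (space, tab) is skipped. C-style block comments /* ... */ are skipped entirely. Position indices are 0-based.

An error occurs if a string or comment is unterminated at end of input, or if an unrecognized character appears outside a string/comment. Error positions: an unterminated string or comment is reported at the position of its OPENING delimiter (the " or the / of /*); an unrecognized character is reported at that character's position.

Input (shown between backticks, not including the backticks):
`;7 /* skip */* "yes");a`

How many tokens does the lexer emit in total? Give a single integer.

pos=0: emit SEMI ';'
pos=1: emit NUM '7' (now at pos=2)
pos=3: enter COMMENT mode (saw '/*')
exit COMMENT mode (now at pos=13)
pos=13: emit STAR '*'
pos=15: enter STRING mode
pos=15: emit STR "yes" (now at pos=20)
pos=20: emit RPAREN ')'
pos=21: emit SEMI ';'
pos=22: emit ID 'a' (now at pos=23)
DONE. 7 tokens: [SEMI, NUM, STAR, STR, RPAREN, SEMI, ID]

Answer: 7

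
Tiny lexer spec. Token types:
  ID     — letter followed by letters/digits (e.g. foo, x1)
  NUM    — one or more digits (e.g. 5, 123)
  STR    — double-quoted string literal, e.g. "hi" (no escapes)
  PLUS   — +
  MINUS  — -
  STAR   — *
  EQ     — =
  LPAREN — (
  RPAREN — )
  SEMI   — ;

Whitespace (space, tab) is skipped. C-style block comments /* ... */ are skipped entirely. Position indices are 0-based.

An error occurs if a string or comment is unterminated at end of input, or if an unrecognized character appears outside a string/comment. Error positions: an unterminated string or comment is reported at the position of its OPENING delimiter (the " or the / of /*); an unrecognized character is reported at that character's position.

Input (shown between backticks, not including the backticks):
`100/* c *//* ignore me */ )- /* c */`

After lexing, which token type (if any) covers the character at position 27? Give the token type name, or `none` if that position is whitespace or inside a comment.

Answer: MINUS

Derivation:
pos=0: emit NUM '100' (now at pos=3)
pos=3: enter COMMENT mode (saw '/*')
exit COMMENT mode (now at pos=10)
pos=10: enter COMMENT mode (saw '/*')
exit COMMENT mode (now at pos=25)
pos=26: emit RPAREN ')'
pos=27: emit MINUS '-'
pos=29: enter COMMENT mode (saw '/*')
exit COMMENT mode (now at pos=36)
DONE. 3 tokens: [NUM, RPAREN, MINUS]
Position 27: char is '-' -> MINUS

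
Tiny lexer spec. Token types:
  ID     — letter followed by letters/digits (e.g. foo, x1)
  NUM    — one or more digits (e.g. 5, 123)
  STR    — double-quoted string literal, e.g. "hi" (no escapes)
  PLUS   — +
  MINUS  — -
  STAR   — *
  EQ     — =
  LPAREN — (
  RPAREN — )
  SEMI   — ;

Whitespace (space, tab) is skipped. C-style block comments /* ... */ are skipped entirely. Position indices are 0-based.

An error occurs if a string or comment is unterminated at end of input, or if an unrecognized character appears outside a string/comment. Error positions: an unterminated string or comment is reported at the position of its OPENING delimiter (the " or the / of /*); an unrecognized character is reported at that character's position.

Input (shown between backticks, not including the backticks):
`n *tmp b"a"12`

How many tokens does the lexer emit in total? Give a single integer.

Answer: 6

Derivation:
pos=0: emit ID 'n' (now at pos=1)
pos=2: emit STAR '*'
pos=3: emit ID 'tmp' (now at pos=6)
pos=7: emit ID 'b' (now at pos=8)
pos=8: enter STRING mode
pos=8: emit STR "a" (now at pos=11)
pos=11: emit NUM '12' (now at pos=13)
DONE. 6 tokens: [ID, STAR, ID, ID, STR, NUM]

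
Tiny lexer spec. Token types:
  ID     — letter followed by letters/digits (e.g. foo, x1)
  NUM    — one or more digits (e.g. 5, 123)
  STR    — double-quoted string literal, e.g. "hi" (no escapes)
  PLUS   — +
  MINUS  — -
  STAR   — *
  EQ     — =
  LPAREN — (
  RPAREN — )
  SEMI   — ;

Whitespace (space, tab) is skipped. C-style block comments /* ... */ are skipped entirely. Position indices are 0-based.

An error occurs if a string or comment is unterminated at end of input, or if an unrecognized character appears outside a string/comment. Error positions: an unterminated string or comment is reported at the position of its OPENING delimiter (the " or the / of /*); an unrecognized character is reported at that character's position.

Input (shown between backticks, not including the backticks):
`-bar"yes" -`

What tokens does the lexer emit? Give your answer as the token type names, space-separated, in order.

pos=0: emit MINUS '-'
pos=1: emit ID 'bar' (now at pos=4)
pos=4: enter STRING mode
pos=4: emit STR "yes" (now at pos=9)
pos=10: emit MINUS '-'
DONE. 4 tokens: [MINUS, ID, STR, MINUS]

Answer: MINUS ID STR MINUS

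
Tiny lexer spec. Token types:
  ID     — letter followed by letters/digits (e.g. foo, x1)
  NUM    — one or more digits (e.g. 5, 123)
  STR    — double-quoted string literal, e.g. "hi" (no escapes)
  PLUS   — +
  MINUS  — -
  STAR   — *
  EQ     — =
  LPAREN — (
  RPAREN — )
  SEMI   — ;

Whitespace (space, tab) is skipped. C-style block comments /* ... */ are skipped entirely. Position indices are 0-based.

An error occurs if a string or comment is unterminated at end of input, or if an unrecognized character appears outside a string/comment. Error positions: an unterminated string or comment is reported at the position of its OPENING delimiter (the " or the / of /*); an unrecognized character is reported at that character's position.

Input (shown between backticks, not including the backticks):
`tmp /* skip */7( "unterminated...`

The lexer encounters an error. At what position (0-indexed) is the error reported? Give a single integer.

pos=0: emit ID 'tmp' (now at pos=3)
pos=4: enter COMMENT mode (saw '/*')
exit COMMENT mode (now at pos=14)
pos=14: emit NUM '7' (now at pos=15)
pos=15: emit LPAREN '('
pos=17: enter STRING mode
pos=17: ERROR — unterminated string

Answer: 17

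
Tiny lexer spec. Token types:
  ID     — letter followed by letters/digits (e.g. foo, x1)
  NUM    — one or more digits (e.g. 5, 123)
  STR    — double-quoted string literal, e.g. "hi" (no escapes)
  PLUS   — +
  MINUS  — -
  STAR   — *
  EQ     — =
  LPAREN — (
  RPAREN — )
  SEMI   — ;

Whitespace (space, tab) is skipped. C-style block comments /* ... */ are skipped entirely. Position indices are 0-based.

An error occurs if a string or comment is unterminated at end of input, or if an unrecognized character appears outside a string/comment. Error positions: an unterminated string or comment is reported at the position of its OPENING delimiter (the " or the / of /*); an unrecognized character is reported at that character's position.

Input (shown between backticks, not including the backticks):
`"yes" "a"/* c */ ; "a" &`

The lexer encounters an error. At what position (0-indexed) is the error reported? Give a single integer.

pos=0: enter STRING mode
pos=0: emit STR "yes" (now at pos=5)
pos=6: enter STRING mode
pos=6: emit STR "a" (now at pos=9)
pos=9: enter COMMENT mode (saw '/*')
exit COMMENT mode (now at pos=16)
pos=17: emit SEMI ';'
pos=19: enter STRING mode
pos=19: emit STR "a" (now at pos=22)
pos=23: ERROR — unrecognized char '&'

Answer: 23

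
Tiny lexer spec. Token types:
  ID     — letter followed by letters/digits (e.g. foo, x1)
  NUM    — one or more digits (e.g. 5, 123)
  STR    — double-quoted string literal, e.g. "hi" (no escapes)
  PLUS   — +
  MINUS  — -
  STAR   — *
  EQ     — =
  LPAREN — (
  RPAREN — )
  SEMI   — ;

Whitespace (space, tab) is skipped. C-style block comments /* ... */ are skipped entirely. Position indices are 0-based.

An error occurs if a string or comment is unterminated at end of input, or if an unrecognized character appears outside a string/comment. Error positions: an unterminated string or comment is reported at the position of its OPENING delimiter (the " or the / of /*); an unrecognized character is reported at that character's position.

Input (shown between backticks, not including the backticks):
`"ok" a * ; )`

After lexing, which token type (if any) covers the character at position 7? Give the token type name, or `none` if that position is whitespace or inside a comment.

Answer: STAR

Derivation:
pos=0: enter STRING mode
pos=0: emit STR "ok" (now at pos=4)
pos=5: emit ID 'a' (now at pos=6)
pos=7: emit STAR '*'
pos=9: emit SEMI ';'
pos=11: emit RPAREN ')'
DONE. 5 tokens: [STR, ID, STAR, SEMI, RPAREN]
Position 7: char is '*' -> STAR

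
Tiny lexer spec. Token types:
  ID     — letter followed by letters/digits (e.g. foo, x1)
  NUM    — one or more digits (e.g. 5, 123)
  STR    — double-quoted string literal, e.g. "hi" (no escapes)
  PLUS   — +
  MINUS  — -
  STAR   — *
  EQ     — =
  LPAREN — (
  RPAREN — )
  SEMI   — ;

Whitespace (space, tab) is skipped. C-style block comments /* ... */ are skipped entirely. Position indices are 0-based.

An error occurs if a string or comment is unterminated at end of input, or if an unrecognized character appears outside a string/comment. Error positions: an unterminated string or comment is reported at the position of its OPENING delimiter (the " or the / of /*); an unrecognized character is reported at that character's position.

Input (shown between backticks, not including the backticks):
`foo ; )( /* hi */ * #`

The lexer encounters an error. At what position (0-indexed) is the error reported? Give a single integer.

pos=0: emit ID 'foo' (now at pos=3)
pos=4: emit SEMI ';'
pos=6: emit RPAREN ')'
pos=7: emit LPAREN '('
pos=9: enter COMMENT mode (saw '/*')
exit COMMENT mode (now at pos=17)
pos=18: emit STAR '*'
pos=20: ERROR — unrecognized char '#'

Answer: 20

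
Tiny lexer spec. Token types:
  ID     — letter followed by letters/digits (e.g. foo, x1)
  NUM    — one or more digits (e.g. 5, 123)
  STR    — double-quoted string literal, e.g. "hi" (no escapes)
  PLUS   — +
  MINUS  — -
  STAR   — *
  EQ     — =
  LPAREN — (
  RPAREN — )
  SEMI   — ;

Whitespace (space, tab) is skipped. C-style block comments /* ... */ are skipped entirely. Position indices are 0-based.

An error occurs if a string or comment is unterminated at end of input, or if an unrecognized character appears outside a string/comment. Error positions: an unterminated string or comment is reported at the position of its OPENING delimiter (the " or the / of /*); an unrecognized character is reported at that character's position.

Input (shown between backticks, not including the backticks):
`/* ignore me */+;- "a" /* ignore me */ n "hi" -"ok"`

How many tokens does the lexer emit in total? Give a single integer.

Answer: 8

Derivation:
pos=0: enter COMMENT mode (saw '/*')
exit COMMENT mode (now at pos=15)
pos=15: emit PLUS '+'
pos=16: emit SEMI ';'
pos=17: emit MINUS '-'
pos=19: enter STRING mode
pos=19: emit STR "a" (now at pos=22)
pos=23: enter COMMENT mode (saw '/*')
exit COMMENT mode (now at pos=38)
pos=39: emit ID 'n' (now at pos=40)
pos=41: enter STRING mode
pos=41: emit STR "hi" (now at pos=45)
pos=46: emit MINUS '-'
pos=47: enter STRING mode
pos=47: emit STR "ok" (now at pos=51)
DONE. 8 tokens: [PLUS, SEMI, MINUS, STR, ID, STR, MINUS, STR]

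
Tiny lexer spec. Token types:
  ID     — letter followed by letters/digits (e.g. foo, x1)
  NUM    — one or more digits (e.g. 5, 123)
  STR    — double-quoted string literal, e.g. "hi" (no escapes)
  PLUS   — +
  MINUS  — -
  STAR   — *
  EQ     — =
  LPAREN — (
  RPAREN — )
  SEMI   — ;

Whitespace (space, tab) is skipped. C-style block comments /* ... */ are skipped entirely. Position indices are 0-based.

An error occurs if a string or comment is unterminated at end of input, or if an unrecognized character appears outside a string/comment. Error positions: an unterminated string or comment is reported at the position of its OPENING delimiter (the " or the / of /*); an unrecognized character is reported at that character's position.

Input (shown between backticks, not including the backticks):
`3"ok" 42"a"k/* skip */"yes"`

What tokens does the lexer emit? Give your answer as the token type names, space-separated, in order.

pos=0: emit NUM '3' (now at pos=1)
pos=1: enter STRING mode
pos=1: emit STR "ok" (now at pos=5)
pos=6: emit NUM '42' (now at pos=8)
pos=8: enter STRING mode
pos=8: emit STR "a" (now at pos=11)
pos=11: emit ID 'k' (now at pos=12)
pos=12: enter COMMENT mode (saw '/*')
exit COMMENT mode (now at pos=22)
pos=22: enter STRING mode
pos=22: emit STR "yes" (now at pos=27)
DONE. 6 tokens: [NUM, STR, NUM, STR, ID, STR]

Answer: NUM STR NUM STR ID STR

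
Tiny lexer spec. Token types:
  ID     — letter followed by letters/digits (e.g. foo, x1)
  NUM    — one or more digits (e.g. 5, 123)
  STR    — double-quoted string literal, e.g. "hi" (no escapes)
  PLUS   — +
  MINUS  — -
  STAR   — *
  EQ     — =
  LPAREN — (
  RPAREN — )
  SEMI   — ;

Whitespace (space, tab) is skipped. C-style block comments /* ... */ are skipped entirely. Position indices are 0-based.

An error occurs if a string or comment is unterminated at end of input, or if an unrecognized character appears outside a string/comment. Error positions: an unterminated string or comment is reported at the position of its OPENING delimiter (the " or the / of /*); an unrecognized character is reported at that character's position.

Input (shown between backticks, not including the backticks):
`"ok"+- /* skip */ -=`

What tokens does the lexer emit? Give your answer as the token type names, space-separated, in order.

pos=0: enter STRING mode
pos=0: emit STR "ok" (now at pos=4)
pos=4: emit PLUS '+'
pos=5: emit MINUS '-'
pos=7: enter COMMENT mode (saw '/*')
exit COMMENT mode (now at pos=17)
pos=18: emit MINUS '-'
pos=19: emit EQ '='
DONE. 5 tokens: [STR, PLUS, MINUS, MINUS, EQ]

Answer: STR PLUS MINUS MINUS EQ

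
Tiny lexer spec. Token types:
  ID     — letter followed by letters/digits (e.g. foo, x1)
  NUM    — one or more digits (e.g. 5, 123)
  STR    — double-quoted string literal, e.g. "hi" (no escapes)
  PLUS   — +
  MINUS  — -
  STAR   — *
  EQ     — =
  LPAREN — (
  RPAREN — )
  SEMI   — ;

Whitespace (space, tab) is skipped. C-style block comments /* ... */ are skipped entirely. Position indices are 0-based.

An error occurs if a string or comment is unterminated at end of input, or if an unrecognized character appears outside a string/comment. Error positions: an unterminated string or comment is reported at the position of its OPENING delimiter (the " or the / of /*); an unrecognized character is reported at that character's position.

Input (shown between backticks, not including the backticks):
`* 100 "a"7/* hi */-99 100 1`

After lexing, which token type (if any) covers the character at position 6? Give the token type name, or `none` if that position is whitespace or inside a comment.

Answer: STR

Derivation:
pos=0: emit STAR '*'
pos=2: emit NUM '100' (now at pos=5)
pos=6: enter STRING mode
pos=6: emit STR "a" (now at pos=9)
pos=9: emit NUM '7' (now at pos=10)
pos=10: enter COMMENT mode (saw '/*')
exit COMMENT mode (now at pos=18)
pos=18: emit MINUS '-'
pos=19: emit NUM '99' (now at pos=21)
pos=22: emit NUM '100' (now at pos=25)
pos=26: emit NUM '1' (now at pos=27)
DONE. 8 tokens: [STAR, NUM, STR, NUM, MINUS, NUM, NUM, NUM]
Position 6: char is '"' -> STR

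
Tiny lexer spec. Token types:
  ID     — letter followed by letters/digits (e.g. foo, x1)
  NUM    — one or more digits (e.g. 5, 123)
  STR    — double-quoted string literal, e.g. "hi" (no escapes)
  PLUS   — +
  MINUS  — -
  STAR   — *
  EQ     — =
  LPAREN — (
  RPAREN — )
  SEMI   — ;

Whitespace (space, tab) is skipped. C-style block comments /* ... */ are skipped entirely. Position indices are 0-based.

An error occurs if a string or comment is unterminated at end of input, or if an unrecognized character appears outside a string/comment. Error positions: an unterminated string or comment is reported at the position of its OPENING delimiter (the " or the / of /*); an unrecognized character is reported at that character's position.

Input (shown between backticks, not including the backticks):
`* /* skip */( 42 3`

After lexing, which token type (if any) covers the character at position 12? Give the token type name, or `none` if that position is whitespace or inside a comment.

Answer: LPAREN

Derivation:
pos=0: emit STAR '*'
pos=2: enter COMMENT mode (saw '/*')
exit COMMENT mode (now at pos=12)
pos=12: emit LPAREN '('
pos=14: emit NUM '42' (now at pos=16)
pos=17: emit NUM '3' (now at pos=18)
DONE. 4 tokens: [STAR, LPAREN, NUM, NUM]
Position 12: char is '(' -> LPAREN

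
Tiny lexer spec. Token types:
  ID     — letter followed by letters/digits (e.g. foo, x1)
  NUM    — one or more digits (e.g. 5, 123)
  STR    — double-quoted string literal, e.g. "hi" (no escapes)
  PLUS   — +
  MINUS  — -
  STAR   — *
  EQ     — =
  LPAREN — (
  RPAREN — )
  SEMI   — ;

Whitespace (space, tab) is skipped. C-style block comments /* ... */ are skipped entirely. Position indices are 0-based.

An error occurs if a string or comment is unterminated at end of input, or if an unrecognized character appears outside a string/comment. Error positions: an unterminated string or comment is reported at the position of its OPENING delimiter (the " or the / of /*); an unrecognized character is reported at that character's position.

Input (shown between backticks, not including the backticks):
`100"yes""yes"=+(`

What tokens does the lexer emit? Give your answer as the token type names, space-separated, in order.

pos=0: emit NUM '100' (now at pos=3)
pos=3: enter STRING mode
pos=3: emit STR "yes" (now at pos=8)
pos=8: enter STRING mode
pos=8: emit STR "yes" (now at pos=13)
pos=13: emit EQ '='
pos=14: emit PLUS '+'
pos=15: emit LPAREN '('
DONE. 6 tokens: [NUM, STR, STR, EQ, PLUS, LPAREN]

Answer: NUM STR STR EQ PLUS LPAREN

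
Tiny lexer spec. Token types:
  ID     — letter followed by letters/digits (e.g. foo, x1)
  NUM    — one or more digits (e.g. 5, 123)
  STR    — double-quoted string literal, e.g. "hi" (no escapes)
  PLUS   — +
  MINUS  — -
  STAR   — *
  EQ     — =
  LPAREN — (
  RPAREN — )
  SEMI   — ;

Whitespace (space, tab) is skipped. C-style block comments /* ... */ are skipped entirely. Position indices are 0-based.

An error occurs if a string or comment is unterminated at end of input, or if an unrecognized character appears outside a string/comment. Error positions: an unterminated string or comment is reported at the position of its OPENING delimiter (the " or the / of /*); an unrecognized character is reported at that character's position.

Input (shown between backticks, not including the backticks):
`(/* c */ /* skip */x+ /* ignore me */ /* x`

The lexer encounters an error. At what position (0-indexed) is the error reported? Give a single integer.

Answer: 38

Derivation:
pos=0: emit LPAREN '('
pos=1: enter COMMENT mode (saw '/*')
exit COMMENT mode (now at pos=8)
pos=9: enter COMMENT mode (saw '/*')
exit COMMENT mode (now at pos=19)
pos=19: emit ID 'x' (now at pos=20)
pos=20: emit PLUS '+'
pos=22: enter COMMENT mode (saw '/*')
exit COMMENT mode (now at pos=37)
pos=38: enter COMMENT mode (saw '/*')
pos=38: ERROR — unterminated comment (reached EOF)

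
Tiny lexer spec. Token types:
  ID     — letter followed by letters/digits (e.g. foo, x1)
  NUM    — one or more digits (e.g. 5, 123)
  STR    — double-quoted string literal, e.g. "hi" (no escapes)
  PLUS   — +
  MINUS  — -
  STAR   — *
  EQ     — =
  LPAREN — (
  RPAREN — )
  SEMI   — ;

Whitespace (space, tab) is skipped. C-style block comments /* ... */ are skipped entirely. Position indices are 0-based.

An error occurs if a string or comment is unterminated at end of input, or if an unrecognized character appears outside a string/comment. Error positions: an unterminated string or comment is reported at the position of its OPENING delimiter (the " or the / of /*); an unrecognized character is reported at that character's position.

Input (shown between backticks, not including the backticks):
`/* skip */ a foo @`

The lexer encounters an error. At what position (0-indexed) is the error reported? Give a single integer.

Answer: 17

Derivation:
pos=0: enter COMMENT mode (saw '/*')
exit COMMENT mode (now at pos=10)
pos=11: emit ID 'a' (now at pos=12)
pos=13: emit ID 'foo' (now at pos=16)
pos=17: ERROR — unrecognized char '@'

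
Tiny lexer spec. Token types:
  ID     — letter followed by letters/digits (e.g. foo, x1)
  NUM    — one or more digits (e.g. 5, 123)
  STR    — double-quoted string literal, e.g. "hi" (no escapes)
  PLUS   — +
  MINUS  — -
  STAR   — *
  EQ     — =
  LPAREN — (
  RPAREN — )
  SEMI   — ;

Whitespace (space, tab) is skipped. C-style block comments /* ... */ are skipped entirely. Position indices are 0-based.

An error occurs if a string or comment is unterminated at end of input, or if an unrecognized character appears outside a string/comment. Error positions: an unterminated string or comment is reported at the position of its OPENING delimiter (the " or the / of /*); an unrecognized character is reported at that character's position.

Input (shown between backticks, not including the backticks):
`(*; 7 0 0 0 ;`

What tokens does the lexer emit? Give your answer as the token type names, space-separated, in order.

Answer: LPAREN STAR SEMI NUM NUM NUM NUM SEMI

Derivation:
pos=0: emit LPAREN '('
pos=1: emit STAR '*'
pos=2: emit SEMI ';'
pos=4: emit NUM '7' (now at pos=5)
pos=6: emit NUM '0' (now at pos=7)
pos=8: emit NUM '0' (now at pos=9)
pos=10: emit NUM '0' (now at pos=11)
pos=12: emit SEMI ';'
DONE. 8 tokens: [LPAREN, STAR, SEMI, NUM, NUM, NUM, NUM, SEMI]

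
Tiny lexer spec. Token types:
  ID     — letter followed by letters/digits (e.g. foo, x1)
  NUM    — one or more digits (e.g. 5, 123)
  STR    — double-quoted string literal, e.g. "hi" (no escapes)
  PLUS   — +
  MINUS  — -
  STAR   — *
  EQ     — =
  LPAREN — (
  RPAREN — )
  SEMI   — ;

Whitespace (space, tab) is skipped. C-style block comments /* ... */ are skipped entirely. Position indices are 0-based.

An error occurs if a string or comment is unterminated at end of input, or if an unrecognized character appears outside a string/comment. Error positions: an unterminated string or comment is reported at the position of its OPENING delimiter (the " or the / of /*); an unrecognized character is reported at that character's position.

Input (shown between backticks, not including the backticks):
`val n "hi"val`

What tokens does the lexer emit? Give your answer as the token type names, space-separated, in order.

pos=0: emit ID 'val' (now at pos=3)
pos=4: emit ID 'n' (now at pos=5)
pos=6: enter STRING mode
pos=6: emit STR "hi" (now at pos=10)
pos=10: emit ID 'val' (now at pos=13)
DONE. 4 tokens: [ID, ID, STR, ID]

Answer: ID ID STR ID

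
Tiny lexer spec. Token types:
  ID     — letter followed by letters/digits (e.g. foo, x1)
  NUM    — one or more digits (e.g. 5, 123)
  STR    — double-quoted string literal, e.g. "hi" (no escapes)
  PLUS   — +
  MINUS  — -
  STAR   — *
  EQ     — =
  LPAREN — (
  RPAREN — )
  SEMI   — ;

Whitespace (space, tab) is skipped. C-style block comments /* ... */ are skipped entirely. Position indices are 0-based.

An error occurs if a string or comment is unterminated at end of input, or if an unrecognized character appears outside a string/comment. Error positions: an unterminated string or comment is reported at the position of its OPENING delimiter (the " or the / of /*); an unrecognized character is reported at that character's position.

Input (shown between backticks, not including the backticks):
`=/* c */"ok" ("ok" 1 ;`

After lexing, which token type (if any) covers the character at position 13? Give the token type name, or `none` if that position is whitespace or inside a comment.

pos=0: emit EQ '='
pos=1: enter COMMENT mode (saw '/*')
exit COMMENT mode (now at pos=8)
pos=8: enter STRING mode
pos=8: emit STR "ok" (now at pos=12)
pos=13: emit LPAREN '('
pos=14: enter STRING mode
pos=14: emit STR "ok" (now at pos=18)
pos=19: emit NUM '1' (now at pos=20)
pos=21: emit SEMI ';'
DONE. 6 tokens: [EQ, STR, LPAREN, STR, NUM, SEMI]
Position 13: char is '(' -> LPAREN

Answer: LPAREN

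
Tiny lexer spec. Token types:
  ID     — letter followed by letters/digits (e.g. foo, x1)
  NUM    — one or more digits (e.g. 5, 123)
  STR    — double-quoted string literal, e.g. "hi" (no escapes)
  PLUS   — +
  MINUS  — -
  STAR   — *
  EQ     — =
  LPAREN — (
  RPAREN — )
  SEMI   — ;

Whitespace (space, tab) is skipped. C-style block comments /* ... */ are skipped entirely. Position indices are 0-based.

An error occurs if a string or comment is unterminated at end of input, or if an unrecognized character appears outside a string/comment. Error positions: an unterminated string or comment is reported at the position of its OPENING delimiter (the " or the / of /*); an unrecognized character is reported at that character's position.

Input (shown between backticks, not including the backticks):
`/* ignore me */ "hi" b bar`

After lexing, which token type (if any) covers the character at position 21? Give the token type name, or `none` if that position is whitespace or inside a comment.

pos=0: enter COMMENT mode (saw '/*')
exit COMMENT mode (now at pos=15)
pos=16: enter STRING mode
pos=16: emit STR "hi" (now at pos=20)
pos=21: emit ID 'b' (now at pos=22)
pos=23: emit ID 'bar' (now at pos=26)
DONE. 3 tokens: [STR, ID, ID]
Position 21: char is 'b' -> ID

Answer: ID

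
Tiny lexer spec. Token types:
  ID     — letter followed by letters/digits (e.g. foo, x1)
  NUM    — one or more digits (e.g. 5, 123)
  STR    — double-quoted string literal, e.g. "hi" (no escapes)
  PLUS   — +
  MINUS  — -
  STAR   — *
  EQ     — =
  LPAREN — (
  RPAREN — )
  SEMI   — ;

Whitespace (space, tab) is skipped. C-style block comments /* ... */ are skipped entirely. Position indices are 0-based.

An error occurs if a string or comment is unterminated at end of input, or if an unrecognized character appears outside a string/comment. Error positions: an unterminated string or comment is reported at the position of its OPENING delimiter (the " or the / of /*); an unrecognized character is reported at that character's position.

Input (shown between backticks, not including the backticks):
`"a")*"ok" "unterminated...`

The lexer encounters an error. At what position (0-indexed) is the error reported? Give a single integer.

pos=0: enter STRING mode
pos=0: emit STR "a" (now at pos=3)
pos=3: emit RPAREN ')'
pos=4: emit STAR '*'
pos=5: enter STRING mode
pos=5: emit STR "ok" (now at pos=9)
pos=10: enter STRING mode
pos=10: ERROR — unterminated string

Answer: 10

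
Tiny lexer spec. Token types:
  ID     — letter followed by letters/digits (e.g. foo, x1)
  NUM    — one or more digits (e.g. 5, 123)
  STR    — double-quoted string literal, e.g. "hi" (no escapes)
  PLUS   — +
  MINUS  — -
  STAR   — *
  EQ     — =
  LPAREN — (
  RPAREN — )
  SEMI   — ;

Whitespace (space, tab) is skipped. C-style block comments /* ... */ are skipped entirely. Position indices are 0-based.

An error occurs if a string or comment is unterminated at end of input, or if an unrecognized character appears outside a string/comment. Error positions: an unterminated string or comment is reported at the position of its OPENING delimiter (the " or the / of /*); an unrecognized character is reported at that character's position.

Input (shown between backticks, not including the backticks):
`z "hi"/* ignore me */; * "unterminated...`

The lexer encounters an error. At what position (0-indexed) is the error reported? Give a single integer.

pos=0: emit ID 'z' (now at pos=1)
pos=2: enter STRING mode
pos=2: emit STR "hi" (now at pos=6)
pos=6: enter COMMENT mode (saw '/*')
exit COMMENT mode (now at pos=21)
pos=21: emit SEMI ';'
pos=23: emit STAR '*'
pos=25: enter STRING mode
pos=25: ERROR — unterminated string

Answer: 25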